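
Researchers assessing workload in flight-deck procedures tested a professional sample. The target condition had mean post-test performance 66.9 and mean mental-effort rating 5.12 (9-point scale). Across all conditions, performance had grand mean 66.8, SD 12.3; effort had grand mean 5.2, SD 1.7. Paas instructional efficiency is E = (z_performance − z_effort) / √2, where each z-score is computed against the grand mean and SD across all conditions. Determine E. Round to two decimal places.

z_performance = (66.9 − 66.8) / 12.3 = 0.1000 / 12.3 = 0.0081.
z_effort = (5.12 − 5.2) / 1.7 = -0.0800 / 1.7 = -0.0471.
z_P − z_E = 0.0081 − (-0.0471) = 0.0552.
E = 0.0552 / √2 = 0.0552 / 1.41421 = 0.0390 ≈ 0.04.

0.04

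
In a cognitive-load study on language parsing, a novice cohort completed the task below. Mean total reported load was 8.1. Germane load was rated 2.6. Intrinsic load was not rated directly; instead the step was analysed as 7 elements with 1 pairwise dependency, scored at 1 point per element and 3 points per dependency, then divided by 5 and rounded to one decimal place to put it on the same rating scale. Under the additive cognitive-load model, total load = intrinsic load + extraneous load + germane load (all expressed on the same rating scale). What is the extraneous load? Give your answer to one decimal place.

3.5

Intrinsic (element-interactivity): (7 × 1 + 1 × 3) / 5 = 10 / 5 = 2.0000 → 2.0.
extraneous load = total − intrinsic − germane
             = 8.1 − 2.0 − 2.6 = 3.5.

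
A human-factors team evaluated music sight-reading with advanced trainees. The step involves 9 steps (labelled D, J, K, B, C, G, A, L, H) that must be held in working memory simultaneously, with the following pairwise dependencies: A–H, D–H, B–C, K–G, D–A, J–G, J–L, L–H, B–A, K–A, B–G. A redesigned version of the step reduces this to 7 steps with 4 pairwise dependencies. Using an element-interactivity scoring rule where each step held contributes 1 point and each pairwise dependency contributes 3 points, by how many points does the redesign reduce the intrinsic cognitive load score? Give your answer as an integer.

23

Original: 9 × 1 + 11 × 3 = 9 + 33 = 42.
Redesigned: 7 × 1 + 4 × 3 = 7 + 12 = 19.
Reduction = 42 − 19 = 23.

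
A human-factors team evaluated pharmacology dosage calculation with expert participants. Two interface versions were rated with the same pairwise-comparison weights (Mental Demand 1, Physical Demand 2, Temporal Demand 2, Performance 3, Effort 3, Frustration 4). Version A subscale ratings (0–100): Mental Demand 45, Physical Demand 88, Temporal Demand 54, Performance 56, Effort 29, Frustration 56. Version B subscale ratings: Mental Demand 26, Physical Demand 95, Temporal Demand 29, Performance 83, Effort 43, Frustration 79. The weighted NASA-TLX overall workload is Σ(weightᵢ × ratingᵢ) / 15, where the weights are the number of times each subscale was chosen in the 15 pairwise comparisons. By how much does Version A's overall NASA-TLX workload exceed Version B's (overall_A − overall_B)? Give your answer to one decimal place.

-10.7

Version A weighted sum = 1·45 + 2·88 + 2·54 + 3·56 + 3·29 + 4·56 = 45 + 176 + 108 + 168 + 87 + 224 = 808; overall_A = 808/15 = 53.8667.
Version B weighted sum = 1·26 + 2·95 + 2·29 + 3·83 + 3·43 + 4·79 = 26 + 190 + 58 + 249 + 129 + 316 = 968; overall_B = 968/15 = 64.5333.
Difference = 53.8667 − 64.5333 = -10.6666 ≈ -10.7.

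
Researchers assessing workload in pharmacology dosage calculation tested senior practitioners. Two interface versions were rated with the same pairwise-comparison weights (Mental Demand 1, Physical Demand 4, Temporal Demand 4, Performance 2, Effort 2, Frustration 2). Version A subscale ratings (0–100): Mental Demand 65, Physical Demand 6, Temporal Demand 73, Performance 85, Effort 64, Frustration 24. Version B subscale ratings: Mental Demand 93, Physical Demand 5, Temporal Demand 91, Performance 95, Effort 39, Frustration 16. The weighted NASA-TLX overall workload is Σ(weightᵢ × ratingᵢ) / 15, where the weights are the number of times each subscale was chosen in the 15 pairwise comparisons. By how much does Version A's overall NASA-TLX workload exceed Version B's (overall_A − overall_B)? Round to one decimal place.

-3.3

Version A weighted sum = 1·65 + 4·6 + 4·73 + 2·85 + 2·64 + 2·24 = 65 + 24 + 292 + 170 + 128 + 48 = 727; overall_A = 727/15 = 48.4667.
Version B weighted sum = 1·93 + 4·5 + 4·91 + 2·95 + 2·39 + 2·16 = 93 + 20 + 364 + 190 + 78 + 32 = 777; overall_B = 777/15 = 51.8000.
Difference = 48.4667 − 51.8000 = -3.3333 ≈ -3.3.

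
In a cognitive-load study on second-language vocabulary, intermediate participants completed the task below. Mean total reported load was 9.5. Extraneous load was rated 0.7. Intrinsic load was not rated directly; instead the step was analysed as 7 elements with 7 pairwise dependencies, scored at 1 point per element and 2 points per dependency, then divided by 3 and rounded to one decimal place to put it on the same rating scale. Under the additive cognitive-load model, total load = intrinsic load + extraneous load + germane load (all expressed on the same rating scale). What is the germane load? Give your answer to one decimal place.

Intrinsic (element-interactivity): (7 × 1 + 7 × 2) / 3 = 21 / 3 = 7.0000 → 7.0.
germane load = total − intrinsic − extraneous
             = 9.5 − 7.0 − 0.7 = 1.8.

1.8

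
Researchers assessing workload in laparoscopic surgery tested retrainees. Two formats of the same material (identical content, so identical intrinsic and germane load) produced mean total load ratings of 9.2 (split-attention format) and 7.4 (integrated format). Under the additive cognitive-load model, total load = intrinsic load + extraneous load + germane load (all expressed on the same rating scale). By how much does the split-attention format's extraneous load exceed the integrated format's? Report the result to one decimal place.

1.8

Intrinsic and germane load are equal across formats, so the difference in total load equals the difference in extraneous load.
Extraneous-load difference = 9.2 − 7.4 = 1.8.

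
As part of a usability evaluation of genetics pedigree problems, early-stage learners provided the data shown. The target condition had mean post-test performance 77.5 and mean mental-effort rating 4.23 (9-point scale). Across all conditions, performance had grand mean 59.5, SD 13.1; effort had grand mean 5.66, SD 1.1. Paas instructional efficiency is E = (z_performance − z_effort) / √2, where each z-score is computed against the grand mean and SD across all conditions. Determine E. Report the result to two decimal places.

1.89

z_performance = (77.5 − 59.5) / 13.1 = 18.0000 / 13.1 = 1.3740.
z_effort = (4.23 − 5.66) / 1.1 = -1.4300 / 1.1 = -1.3000.
z_P − z_E = 1.3740 − (-1.3000) = 2.6740.
E = 2.6740 / √2 = 2.6740 / 1.41421 = 1.8908 ≈ 1.89.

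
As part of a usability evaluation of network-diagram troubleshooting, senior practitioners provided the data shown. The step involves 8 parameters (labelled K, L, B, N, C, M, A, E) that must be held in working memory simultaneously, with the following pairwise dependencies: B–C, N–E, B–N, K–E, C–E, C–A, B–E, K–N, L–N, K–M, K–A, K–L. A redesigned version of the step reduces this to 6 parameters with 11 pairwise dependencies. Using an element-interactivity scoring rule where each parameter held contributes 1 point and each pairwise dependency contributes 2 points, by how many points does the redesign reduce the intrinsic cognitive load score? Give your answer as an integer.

Original: 8 × 1 + 12 × 2 = 8 + 24 = 32.
Redesigned: 6 × 1 + 11 × 2 = 6 + 22 = 28.
Reduction = 32 − 28 = 4.

4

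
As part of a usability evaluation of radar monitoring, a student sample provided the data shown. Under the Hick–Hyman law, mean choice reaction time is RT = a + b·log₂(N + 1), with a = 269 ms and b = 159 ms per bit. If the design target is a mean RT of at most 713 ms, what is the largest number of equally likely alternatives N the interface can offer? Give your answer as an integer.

Set 269 + 159·log₂(N + 1) ≤ 713.
log₂(N + 1) ≤ (713 − 269) / 159 = 2.7925.
N + 1 ≤ 2^2.7925 = 6.9283.
N ≤ 5.9283, so the largest integer N is 5.

5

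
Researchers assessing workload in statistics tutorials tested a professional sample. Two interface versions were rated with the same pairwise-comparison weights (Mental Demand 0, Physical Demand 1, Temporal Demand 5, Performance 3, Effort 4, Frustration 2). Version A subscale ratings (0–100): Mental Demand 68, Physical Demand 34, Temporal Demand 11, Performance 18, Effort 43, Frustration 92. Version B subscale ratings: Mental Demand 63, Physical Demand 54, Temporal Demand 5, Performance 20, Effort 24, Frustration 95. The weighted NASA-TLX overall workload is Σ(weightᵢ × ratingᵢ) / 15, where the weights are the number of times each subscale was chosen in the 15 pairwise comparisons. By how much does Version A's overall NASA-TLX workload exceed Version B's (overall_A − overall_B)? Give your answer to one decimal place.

Version A weighted sum = 0·68 + 1·34 + 5·11 + 3·18 + 4·43 + 2·92 = 0 + 34 + 55 + 54 + 172 + 184 = 499; overall_A = 499/15 = 33.2667.
Version B weighted sum = 0·63 + 1·54 + 5·5 + 3·20 + 4·24 + 2·95 = 0 + 54 + 25 + 60 + 96 + 190 = 425; overall_B = 425/15 = 28.3333.
Difference = 33.2667 − 28.3333 = 4.9334 ≈ 4.9.

4.9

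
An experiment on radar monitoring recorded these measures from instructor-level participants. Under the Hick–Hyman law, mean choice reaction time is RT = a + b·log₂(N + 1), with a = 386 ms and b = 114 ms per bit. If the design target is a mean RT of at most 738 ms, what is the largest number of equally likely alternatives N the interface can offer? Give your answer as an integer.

Set 386 + 114·log₂(N + 1) ≤ 738.
log₂(N + 1) ≤ (738 − 386) / 114 = 3.0877.
N + 1 ≤ 2^3.0877 = 8.5014.
N ≤ 7.5014, so the largest integer N is 7.

7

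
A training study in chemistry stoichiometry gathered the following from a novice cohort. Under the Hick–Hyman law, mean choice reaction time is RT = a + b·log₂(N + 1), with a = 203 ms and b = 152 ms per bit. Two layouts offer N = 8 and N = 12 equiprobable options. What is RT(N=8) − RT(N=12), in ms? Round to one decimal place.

-80.6

RT(8) = 203 + 152·log₂(9) = 203 + 152·3.1699 = 684.8248 ms.
RT(12) = 203 + 152·log₂(13) = 203 + 152·3.7004 = 765.4608 ms.
Difference = 684.8248 − 765.4608 = -80.6360 ≈ -80.6 ms.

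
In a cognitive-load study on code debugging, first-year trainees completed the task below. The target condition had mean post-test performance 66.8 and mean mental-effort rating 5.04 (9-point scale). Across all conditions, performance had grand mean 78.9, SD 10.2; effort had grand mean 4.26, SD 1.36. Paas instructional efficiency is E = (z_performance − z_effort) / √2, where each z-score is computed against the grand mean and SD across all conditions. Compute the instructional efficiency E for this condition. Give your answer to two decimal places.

z_performance = (66.8 − 78.9) / 10.2 = -12.1000 / 10.2 = -1.1863.
z_effort = (5.04 − 4.26) / 1.36 = 0.7800 / 1.36 = 0.5735.
z_P − z_E = -1.1863 − 0.5735 = -1.7598.
E = -1.7598 / √2 = -1.7598 / 1.41421 = -1.2444 ≈ -1.24.

-1.24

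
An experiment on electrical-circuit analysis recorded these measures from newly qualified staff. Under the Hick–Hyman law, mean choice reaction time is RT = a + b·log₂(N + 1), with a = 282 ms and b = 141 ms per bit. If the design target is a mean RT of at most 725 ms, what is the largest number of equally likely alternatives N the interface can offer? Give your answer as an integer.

Set 282 + 141·log₂(N + 1) ≤ 725.
log₂(N + 1) ≤ (725 − 282) / 141 = 3.1418.
N + 1 ≤ 2^3.1418 = 8.8262.
N ≤ 7.8262, so the largest integer N is 7.

7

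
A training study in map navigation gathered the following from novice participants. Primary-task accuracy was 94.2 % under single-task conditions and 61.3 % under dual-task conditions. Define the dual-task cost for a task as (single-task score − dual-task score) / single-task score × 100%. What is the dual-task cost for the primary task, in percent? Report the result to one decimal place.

34.9

Cost = (94.2 − 61.3) / 94.2 × 100%
     = 32.9000 / 94.2 × 100% = 34.9257%.
≈ 34.9%.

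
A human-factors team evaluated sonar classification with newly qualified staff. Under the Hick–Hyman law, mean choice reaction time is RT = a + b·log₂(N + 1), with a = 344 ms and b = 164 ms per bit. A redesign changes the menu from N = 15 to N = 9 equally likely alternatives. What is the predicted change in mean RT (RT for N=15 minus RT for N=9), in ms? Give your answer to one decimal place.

RT(15) = 344 + 164·log₂(16) = 344 + 164·4.0000 = 1000.0000 ms.
RT(9) = 344 + 164·log₂(10) = 344 + 164·3.3219 = 888.7916 ms.
Difference = 1000.0000 − 888.7916 = 111.2084 ≈ 111.2 ms.

111.2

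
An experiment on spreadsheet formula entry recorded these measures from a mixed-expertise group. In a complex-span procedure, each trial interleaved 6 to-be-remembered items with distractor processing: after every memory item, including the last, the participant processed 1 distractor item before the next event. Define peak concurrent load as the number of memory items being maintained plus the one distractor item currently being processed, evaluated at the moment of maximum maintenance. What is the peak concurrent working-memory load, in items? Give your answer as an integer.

Maintenance is greatest during the distractor(s) after memory item 6: all 6 memory items are being held.
One distractor item is concurrently being processed.
Peak concurrent load = 6 + 1 = 7 items.

7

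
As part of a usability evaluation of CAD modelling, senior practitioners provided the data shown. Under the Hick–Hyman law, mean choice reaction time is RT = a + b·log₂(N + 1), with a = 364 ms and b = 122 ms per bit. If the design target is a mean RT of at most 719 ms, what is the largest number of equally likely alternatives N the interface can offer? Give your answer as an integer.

Set 364 + 122·log₂(N + 1) ≤ 719.
log₂(N + 1) ≤ (719 − 364) / 122 = 2.9098.
N + 1 ≤ 2^2.9098 = 7.5151.
N ≤ 6.5151, so the largest integer N is 6.

6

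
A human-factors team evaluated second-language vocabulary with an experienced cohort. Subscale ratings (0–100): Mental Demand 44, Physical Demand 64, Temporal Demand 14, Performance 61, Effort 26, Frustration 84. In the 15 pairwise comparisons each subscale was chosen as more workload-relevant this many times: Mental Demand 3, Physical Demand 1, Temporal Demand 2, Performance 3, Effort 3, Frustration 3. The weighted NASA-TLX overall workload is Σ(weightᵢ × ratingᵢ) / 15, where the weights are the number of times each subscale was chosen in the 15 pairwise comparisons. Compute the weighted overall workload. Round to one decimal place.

49.1

The tallies are the weights (they sum to 15).
Weighted sum = 3·44 + 1·64 + 2·14 + 3·61 + 3·26 + 3·84
            = 132 + 64 + 28 + 183 + 78 + 252 = 737.
Overall workload = 737 / 15 = 49.1333 ≈ 49.1.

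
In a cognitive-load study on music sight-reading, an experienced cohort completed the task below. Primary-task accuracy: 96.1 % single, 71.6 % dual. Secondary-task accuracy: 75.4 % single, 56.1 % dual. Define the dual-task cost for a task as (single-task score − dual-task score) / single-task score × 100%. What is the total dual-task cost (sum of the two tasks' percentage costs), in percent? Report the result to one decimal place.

Primary cost = (96.1 − 71.6) / 96.1 × 100% = 25.4943%.
Secondary cost = (75.4 − 56.1) / 75.4 × 100% = 25.5968%.
Total = 25.4943% + 25.5968% = 51.0911% ≈ 51.1%.

51.1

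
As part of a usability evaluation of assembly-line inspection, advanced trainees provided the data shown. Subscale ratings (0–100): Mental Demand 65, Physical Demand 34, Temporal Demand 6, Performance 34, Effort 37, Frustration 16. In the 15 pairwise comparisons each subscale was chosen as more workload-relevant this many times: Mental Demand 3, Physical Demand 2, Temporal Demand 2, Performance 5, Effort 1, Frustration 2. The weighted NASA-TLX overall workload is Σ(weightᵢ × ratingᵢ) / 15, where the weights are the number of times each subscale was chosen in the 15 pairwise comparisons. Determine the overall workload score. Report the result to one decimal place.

The tallies are the weights (they sum to 15).
Weighted sum = 3·65 + 2·34 + 2·6 + 5·34 + 1·37 + 2·16
            = 195 + 68 + 12 + 170 + 37 + 32 = 514.
Overall workload = 514 / 15 = 34.2667 ≈ 34.3.

34.3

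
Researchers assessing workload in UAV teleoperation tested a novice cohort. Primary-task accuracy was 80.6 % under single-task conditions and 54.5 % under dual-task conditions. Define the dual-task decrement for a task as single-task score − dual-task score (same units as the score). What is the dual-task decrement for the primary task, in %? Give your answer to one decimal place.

26.1

Decrement = 80.6 − 54.5 = 26.1000 % ≈ 26.1 %.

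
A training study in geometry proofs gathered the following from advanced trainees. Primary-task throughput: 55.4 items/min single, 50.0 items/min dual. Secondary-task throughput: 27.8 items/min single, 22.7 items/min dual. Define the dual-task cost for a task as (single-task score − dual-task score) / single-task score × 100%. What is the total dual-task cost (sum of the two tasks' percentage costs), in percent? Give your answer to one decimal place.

28.1

Primary cost = (55.4 − 50.0) / 55.4 × 100% = 9.7473%.
Secondary cost = (27.8 − 22.7) / 27.8 × 100% = 18.3453%.
Total = 9.7473% + 18.3453% = 28.0926% ≈ 28.1%.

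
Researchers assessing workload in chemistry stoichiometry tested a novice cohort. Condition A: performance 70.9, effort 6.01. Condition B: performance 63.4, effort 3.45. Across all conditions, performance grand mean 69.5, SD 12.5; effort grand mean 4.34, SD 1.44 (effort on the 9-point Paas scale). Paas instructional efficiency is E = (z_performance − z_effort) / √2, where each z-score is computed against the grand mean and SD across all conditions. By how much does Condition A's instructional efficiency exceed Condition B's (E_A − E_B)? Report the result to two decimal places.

Condition A: z_P = (70.9 − 69.5)/12.5 = 0.1120; z_E = (6.01 − 4.34)/1.44 = 1.1597; E_A = (0.1120 − 1.1597)/√2 = -0.7408.
Condition B: z_P = (63.4 − 69.5)/12.5 = -0.4880; z_E = (3.45 − 4.34)/1.44 = -0.6181; E_B = (-0.4880 − (-0.6181))/√2 = 0.0920.
E_A − E_B = -0.7408 − 0.0920 = -0.8328 ≈ -0.83.

-0.83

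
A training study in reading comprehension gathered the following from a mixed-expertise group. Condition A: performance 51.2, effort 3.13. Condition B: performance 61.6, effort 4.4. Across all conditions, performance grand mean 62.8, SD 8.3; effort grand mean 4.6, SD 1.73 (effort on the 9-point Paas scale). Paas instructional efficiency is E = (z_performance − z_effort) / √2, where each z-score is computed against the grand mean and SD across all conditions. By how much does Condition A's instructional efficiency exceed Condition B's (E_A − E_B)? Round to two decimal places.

-0.37

Condition A: z_P = (51.2 − 62.8)/8.3 = -1.3976; z_E = (3.13 − 4.6)/1.73 = -0.8497; E_A = (-1.3976 − (-0.8497))/√2 = -0.3874.
Condition B: z_P = (61.6 − 62.8)/8.3 = -0.1446; z_E = (4.4 − 4.6)/1.73 = -0.1156; E_B = (-0.1446 − (-0.1156))/√2 = -0.0205.
E_A − E_B = -0.3874 − (-0.0205) = -0.3669 ≈ -0.37.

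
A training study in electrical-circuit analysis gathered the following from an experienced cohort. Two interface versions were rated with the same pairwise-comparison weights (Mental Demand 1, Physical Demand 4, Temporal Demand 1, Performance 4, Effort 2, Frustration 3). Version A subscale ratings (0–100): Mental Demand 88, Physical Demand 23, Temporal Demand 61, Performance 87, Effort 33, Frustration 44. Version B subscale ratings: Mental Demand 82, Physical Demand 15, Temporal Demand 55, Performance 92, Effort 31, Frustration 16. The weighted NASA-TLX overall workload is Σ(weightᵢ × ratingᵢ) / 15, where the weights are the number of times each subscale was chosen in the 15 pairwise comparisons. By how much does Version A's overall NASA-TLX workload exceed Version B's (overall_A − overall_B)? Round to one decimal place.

7.5

Version A weighted sum = 1·88 + 4·23 + 1·61 + 4·87 + 2·33 + 3·44 = 88 + 92 + 61 + 348 + 66 + 132 = 787; overall_A = 787/15 = 52.4667.
Version B weighted sum = 1·82 + 4·15 + 1·55 + 4·92 + 2·31 + 3·16 = 82 + 60 + 55 + 368 + 62 + 48 = 675; overall_B = 675/15 = 45.0000.
Difference = 52.4667 − 45.0000 = 7.4667 ≈ 7.5.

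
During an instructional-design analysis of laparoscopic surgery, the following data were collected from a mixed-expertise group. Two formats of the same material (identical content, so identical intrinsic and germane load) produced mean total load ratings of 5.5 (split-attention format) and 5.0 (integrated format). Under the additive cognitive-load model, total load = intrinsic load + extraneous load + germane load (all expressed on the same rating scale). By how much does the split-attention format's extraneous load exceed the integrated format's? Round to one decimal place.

0.5

Intrinsic and germane load are equal across formats, so the difference in total load equals the difference in extraneous load.
Extraneous-load difference = 5.5 − 5.0 = 0.5.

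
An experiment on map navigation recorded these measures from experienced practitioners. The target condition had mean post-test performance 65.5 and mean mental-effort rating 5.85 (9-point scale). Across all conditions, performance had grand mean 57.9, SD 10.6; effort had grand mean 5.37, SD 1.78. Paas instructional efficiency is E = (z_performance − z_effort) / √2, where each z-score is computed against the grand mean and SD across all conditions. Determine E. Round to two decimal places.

z_performance = (65.5 − 57.9) / 10.6 = 7.6000 / 10.6 = 0.7170.
z_effort = (5.85 − 5.37) / 1.78 = 0.4800 / 1.78 = 0.2697.
z_P − z_E = 0.7170 − 0.2697 = 0.4473.
E = 0.4473 / √2 = 0.4473 / 1.41421 = 0.3163 ≈ 0.32.

0.32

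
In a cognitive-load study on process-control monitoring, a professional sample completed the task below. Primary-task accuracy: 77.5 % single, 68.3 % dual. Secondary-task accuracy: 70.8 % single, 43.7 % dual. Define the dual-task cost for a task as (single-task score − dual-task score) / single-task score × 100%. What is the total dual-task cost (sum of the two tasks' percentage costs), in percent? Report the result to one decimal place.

50.1

Primary cost = (77.5 − 68.3) / 77.5 × 100% = 11.8710%.
Secondary cost = (70.8 − 43.7) / 70.8 × 100% = 38.2768%.
Total = 11.8710% + 38.2768% = 50.1478% ≈ 50.1%.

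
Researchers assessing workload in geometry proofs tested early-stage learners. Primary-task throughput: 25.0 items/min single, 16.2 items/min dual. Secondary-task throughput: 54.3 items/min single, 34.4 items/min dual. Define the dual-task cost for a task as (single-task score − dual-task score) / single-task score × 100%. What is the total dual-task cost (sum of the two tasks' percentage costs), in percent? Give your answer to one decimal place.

71.8

Primary cost = (25.0 − 16.2) / 25.0 × 100% = 35.2000%.
Secondary cost = (54.3 − 34.4) / 54.3 × 100% = 36.6483%.
Total = 35.2000% + 36.6483% = 71.8483% ≈ 71.8%.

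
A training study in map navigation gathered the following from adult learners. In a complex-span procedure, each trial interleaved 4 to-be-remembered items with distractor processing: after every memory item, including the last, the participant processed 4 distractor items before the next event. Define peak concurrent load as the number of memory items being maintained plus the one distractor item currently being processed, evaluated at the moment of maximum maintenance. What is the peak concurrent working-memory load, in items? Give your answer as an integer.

5

Maintenance is greatest during the distractor(s) after memory item 4: all 4 memory items are being held.
One distractor item is concurrently being processed.
Peak concurrent load = 4 + 1 = 5 items.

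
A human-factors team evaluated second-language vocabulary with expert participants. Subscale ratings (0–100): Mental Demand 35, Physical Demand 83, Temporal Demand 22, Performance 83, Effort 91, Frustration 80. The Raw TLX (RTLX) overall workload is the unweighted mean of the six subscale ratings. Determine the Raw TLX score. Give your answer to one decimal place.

65.7

Sum of ratings = 35 + 83 + 22 + 83 + 91 + 80 = 394.
RTLX = 394 / 6 = 65.6667 ≈ 65.7.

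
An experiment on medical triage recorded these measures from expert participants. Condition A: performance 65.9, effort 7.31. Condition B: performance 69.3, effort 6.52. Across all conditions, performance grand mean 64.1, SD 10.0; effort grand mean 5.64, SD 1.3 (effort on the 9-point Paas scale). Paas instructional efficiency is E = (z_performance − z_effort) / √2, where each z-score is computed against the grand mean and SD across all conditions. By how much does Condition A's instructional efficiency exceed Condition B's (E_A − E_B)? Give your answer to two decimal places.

-0.67

Condition A: z_P = (65.9 − 64.1)/10.0 = 0.1800; z_E = (7.31 − 5.64)/1.3 = 1.2846; E_A = (0.1800 − 1.2846)/√2 = -0.7811.
Condition B: z_P = (69.3 − 64.1)/10.0 = 0.5200; z_E = (6.52 − 5.64)/1.3 = 0.6769; E_B = (0.5200 − 0.6769)/√2 = -0.1109.
E_A − E_B = -0.7811 − (-0.1109) = -0.6702 ≈ -0.67.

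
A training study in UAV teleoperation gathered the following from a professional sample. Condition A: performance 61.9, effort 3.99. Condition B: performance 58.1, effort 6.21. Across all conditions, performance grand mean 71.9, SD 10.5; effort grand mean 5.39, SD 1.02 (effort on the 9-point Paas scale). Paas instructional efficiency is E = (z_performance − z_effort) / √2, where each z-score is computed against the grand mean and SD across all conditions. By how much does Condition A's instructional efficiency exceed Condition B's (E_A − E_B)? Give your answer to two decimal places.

1.79

Condition A: z_P = (61.9 − 71.9)/10.5 = -0.9524; z_E = (3.99 − 5.39)/1.02 = -1.3725; E_A = (-0.9524 − (-1.3725))/√2 = 0.2971.
Condition B: z_P = (58.1 − 71.9)/10.5 = -1.3143; z_E = (6.21 − 5.39)/1.02 = 0.8039; E_B = (-1.3143 − 0.8039)/√2 = -1.4978.
E_A − E_B = 0.2971 − (-1.4978) = 1.7949 ≈ 1.79.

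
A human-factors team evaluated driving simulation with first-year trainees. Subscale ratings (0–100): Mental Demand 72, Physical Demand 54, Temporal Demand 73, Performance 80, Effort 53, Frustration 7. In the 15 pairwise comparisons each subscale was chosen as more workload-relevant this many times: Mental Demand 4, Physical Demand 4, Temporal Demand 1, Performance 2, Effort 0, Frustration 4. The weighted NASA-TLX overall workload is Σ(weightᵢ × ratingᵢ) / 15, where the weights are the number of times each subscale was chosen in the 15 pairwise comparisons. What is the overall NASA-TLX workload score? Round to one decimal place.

The tallies are the weights (they sum to 15).
Weighted sum = 4·72 + 4·54 + 1·73 + 2·80 + 0·53 + 4·7
            = 288 + 216 + 73 + 160 + 0 + 28 = 765.
Overall workload = 765 / 15 = 51.0000 ≈ 51.0.

51.0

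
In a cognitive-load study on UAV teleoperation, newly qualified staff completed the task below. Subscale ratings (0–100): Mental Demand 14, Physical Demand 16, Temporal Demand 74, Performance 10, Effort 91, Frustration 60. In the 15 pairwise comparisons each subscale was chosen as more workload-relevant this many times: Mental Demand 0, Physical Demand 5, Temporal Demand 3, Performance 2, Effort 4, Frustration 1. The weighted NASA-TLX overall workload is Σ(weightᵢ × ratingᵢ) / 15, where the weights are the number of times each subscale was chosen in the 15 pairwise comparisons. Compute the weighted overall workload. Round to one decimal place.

The tallies are the weights (they sum to 15).
Weighted sum = 0·14 + 5·16 + 3·74 + 2·10 + 4·91 + 1·60
            = 0 + 80 + 222 + 20 + 364 + 60 = 746.
Overall workload = 746 / 15 = 49.7333 ≈ 49.7.

49.7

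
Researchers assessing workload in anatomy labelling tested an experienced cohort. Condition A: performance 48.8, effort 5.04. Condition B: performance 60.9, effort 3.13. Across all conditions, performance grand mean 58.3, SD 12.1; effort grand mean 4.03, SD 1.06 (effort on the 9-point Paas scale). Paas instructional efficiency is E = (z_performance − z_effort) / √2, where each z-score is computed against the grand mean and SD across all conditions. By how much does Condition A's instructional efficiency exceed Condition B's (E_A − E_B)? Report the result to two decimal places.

Condition A: z_P = (48.8 − 58.3)/12.1 = -0.7851; z_E = (5.04 − 4.03)/1.06 = 0.9528; E_A = (-0.7851 − 0.9528)/√2 = -1.2289.
Condition B: z_P = (60.9 − 58.3)/12.1 = 0.2149; z_E = (3.13 − 4.03)/1.06 = -0.8491; E_B = (0.2149 − (-0.8491))/√2 = 0.7524.
E_A − E_B = -1.2289 − 0.7524 = -1.9813 ≈ -1.98.

-1.98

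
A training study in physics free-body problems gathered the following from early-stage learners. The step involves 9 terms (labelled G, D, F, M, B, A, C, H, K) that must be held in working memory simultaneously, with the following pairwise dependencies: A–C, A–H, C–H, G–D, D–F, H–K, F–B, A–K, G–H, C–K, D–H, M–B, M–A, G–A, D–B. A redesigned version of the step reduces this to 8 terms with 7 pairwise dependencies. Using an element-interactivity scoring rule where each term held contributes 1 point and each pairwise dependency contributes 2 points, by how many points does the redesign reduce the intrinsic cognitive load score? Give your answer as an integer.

Original: 9 × 1 + 15 × 2 = 9 + 30 = 39.
Redesigned: 8 × 1 + 7 × 2 = 8 + 14 = 22.
Reduction = 39 − 22 = 17.

17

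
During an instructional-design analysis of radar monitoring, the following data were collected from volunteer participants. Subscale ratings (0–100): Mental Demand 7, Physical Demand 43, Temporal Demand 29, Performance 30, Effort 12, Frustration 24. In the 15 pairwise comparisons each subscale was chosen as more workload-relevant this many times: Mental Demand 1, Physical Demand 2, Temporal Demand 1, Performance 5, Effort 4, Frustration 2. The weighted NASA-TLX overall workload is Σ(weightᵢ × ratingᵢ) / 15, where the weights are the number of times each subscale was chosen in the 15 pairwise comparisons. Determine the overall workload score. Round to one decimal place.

24.5

The tallies are the weights (they sum to 15).
Weighted sum = 1·7 + 2·43 + 1·29 + 5·30 + 4·12 + 2·24
            = 7 + 86 + 29 + 150 + 48 + 48 = 368.
Overall workload = 368 / 15 = 24.5333 ≈ 24.5.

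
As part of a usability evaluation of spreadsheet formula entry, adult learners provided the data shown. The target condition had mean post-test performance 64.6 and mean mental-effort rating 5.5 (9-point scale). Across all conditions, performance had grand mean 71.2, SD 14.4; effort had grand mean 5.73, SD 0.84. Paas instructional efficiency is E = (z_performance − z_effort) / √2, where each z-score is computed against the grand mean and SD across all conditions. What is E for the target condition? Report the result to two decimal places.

-0.13

z_performance = (64.6 − 71.2) / 14.4 = -6.6000 / 14.4 = -0.4583.
z_effort = (5.5 − 5.73) / 0.84 = -0.2300 / 0.84 = -0.2738.
z_P − z_E = -0.4583 − (-0.2738) = -0.1845.
E = -0.1845 / √2 = -0.1845 / 1.41421 = -0.1305 ≈ -0.13.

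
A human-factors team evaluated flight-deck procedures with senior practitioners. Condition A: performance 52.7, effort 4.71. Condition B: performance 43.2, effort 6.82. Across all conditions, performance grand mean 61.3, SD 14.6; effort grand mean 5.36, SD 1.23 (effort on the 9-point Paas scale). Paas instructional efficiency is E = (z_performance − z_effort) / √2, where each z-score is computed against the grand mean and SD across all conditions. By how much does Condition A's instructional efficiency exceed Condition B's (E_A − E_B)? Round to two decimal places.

Condition A: z_P = (52.7 − 61.3)/14.6 = -0.5890; z_E = (4.71 − 5.36)/1.23 = -0.5285; E_A = (-0.5890 − (-0.5285))/√2 = -0.0428.
Condition B: z_P = (43.2 − 61.3)/14.6 = -1.2397; z_E = (6.82 − 5.36)/1.23 = 1.1870; E_B = (-1.2397 − 1.1870)/√2 = -1.7159.
E_A − E_B = -0.0428 − (-1.7159) = 1.6731 ≈ 1.67.

1.67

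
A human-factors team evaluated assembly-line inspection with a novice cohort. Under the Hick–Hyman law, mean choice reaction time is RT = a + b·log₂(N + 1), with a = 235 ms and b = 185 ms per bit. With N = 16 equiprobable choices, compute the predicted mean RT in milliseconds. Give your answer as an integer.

991

log₂(16 + 1) = log₂(17) = 4.0875.
RT = 235 + 185 × 4.0875 = 235 + 756.1875 = 991.1875 ms.
≈ 991 ms.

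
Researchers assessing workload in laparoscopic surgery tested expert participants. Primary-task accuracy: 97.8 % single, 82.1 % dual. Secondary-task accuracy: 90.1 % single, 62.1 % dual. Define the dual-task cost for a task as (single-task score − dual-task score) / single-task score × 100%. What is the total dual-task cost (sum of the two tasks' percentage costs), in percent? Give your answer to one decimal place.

47.1

Primary cost = (97.8 − 82.1) / 97.8 × 100% = 16.0532%.
Secondary cost = (90.1 − 62.1) / 90.1 × 100% = 31.0766%.
Total = 16.0532% + 31.0766% = 47.1298% ≈ 47.1%.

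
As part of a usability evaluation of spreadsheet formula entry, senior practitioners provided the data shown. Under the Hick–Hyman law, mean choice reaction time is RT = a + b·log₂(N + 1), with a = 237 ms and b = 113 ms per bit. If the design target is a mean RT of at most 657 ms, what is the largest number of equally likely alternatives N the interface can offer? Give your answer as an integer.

Set 237 + 113·log₂(N + 1) ≤ 657.
log₂(N + 1) ≤ (657 − 237) / 113 = 3.7168.
N + 1 ≤ 2^3.7168 = 13.1483.
N ≤ 12.1483, so the largest integer N is 12.

12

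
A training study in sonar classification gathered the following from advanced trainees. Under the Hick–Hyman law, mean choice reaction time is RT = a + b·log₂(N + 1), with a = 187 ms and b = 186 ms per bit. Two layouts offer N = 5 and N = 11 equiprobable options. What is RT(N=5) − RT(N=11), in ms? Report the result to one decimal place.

-186.0

RT(5) = 187 + 186·log₂(6) = 187 + 186·2.5850 = 667.8100 ms.
RT(11) = 187 + 186·log₂(12) = 187 + 186·3.5850 = 853.8100 ms.
Difference = 667.8100 − 853.8100 = -186.0000 ≈ -186.0 ms.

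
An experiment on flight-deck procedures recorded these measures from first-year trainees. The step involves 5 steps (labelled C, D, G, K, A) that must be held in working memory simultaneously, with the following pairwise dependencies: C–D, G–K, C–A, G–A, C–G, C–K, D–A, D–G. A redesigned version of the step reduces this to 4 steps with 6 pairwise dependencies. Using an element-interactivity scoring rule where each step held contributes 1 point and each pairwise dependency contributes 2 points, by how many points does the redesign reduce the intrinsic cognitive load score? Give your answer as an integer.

Original: 5 × 1 + 8 × 2 = 5 + 16 = 21.
Redesigned: 4 × 1 + 6 × 2 = 4 + 12 = 16.
Reduction = 21 − 16 = 5.

5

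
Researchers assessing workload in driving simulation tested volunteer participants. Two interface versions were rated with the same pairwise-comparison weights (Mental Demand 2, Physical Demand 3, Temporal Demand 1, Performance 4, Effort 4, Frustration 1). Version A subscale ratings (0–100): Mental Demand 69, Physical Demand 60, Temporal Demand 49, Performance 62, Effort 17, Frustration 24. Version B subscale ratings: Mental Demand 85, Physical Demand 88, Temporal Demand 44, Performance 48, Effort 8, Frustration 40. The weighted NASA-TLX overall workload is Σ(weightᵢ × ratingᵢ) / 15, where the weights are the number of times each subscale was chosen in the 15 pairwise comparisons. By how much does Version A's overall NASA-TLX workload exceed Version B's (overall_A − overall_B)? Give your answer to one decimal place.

-2.3

Version A weighted sum = 2·69 + 3·60 + 1·49 + 4·62 + 4·17 + 1·24 = 138 + 180 + 49 + 248 + 68 + 24 = 707; overall_A = 707/15 = 47.1333.
Version B weighted sum = 2·85 + 3·88 + 1·44 + 4·48 + 4·8 + 1·40 = 170 + 264 + 44 + 192 + 32 + 40 = 742; overall_B = 742/15 = 49.4667.
Difference = 47.1333 − 49.4667 = -2.3334 ≈ -2.3.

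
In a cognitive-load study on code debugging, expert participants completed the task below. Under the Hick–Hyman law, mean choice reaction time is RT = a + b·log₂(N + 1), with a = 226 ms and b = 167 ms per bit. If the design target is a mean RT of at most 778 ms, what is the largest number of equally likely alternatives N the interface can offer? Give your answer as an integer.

Set 226 + 167·log₂(N + 1) ≤ 778.
log₂(N + 1) ≤ (778 − 226) / 167 = 3.3054.
N + 1 ≤ 2^3.3054 = 9.8861.
N ≤ 8.8861, so the largest integer N is 8.

8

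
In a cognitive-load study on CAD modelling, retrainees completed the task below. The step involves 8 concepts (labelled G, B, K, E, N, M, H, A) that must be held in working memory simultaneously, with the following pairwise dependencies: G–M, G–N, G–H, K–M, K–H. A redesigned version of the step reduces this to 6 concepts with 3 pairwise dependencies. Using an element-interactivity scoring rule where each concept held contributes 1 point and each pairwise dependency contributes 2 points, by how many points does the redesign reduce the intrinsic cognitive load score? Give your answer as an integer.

Original: 8 × 1 + 5 × 2 = 8 + 10 = 18.
Redesigned: 6 × 1 + 3 × 2 = 6 + 6 = 12.
Reduction = 18 − 12 = 6.

6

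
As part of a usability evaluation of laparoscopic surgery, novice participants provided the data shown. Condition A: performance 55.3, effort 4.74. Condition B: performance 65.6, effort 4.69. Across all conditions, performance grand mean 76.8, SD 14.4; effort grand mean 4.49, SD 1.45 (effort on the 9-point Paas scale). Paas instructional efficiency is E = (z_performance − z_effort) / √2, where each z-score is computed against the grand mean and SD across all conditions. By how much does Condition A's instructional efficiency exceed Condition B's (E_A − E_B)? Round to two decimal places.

-0.53

Condition A: z_P = (55.3 − 76.8)/14.4 = -1.4931; z_E = (4.74 − 4.49)/1.45 = 0.1724; E_A = (-1.4931 − 0.1724)/√2 = -1.1777.
Condition B: z_P = (65.6 − 76.8)/14.4 = -0.7778; z_E = (4.69 − 4.49)/1.45 = 0.1379; E_B = (-0.7778 − 0.1379)/√2 = -0.6475.
E_A − E_B = -1.1777 − (-0.6475) = -0.5302 ≈ -0.53.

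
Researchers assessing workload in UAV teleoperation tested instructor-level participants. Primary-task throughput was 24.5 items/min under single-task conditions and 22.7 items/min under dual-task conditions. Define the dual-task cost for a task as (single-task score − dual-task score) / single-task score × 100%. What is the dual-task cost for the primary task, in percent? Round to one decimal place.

7.3

Cost = (24.5 − 22.7) / 24.5 × 100%
     = 1.8000 / 24.5 × 100% = 7.3469%.
≈ 7.3%.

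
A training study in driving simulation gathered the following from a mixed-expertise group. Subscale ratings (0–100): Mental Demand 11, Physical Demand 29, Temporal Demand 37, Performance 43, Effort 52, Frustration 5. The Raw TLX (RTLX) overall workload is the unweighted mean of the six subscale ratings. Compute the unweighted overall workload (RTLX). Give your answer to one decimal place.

Sum of ratings = 11 + 29 + 37 + 43 + 52 + 5 = 177.
RTLX = 177 / 6 = 29.5000 ≈ 29.5.

29.5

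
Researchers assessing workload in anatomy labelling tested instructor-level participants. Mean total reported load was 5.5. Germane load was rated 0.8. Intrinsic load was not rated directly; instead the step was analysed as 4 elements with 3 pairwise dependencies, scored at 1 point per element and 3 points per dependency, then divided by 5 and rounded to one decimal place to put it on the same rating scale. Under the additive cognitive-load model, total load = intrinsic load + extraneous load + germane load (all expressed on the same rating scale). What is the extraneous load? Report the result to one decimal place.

Intrinsic (element-interactivity): (4 × 1 + 3 × 3) / 5 = 13 / 5 = 2.6000 → 2.6.
extraneous load = total − intrinsic − germane
             = 5.5 − 2.6 − 0.8 = 2.1.

2.1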